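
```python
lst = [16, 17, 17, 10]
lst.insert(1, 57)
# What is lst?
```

[16, 57, 17, 17, 10]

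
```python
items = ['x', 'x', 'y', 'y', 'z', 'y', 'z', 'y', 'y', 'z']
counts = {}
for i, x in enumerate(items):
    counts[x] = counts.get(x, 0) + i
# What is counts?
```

Initial: counts = {}, items = ['x', 'x', 'y', 'y', 'z', 'y', 'z', 'y', 'y', 'z']
i=0, x='x': counts = {'x': 0}
i=1, x='x': counts = {'x': 1}
i=2, x='y': counts = {'x': 1, 'y': 2}
i=3, x='y': counts = {'x': 1, 'y': 5}
i=4, x='z': counts = {'x': 1, 'y': 5, 'z': 4}
i=5, x='y': counts = {'x': 1, 'y': 10, 'z': 4}
i=6, x='z': counts = {'x': 1, 'y': 10, 'z': 10}
i=7, x='y': counts = {'x': 1, 'y': 17, 'z': 10}
i=8, x='y': counts = {'x': 1, 'y': 25, 'z': 10}
i=9, x='z': counts = {'x': 1, 'y': 25, 'z': 19}

{'x': 1, 'y': 25, 'z': 19}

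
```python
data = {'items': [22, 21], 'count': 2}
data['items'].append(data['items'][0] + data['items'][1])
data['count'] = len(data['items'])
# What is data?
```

After line 1: data = {'items': [22, 21], 'count': 2}
After line 2 (append 22 + 21 = 43): data = {'items': [22, 21, 43], 'count': 2}
After line 3 (count = len(items) = 3): data = {'items': [22, 21, 43], 'count': 3}

{'items': [22, 21, 43], 'count': 3}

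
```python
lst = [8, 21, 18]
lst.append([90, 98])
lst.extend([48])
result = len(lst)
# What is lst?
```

After line 1: lst = [8, 21, 18]
After line 2 (append adds [90, 98] as single element): lst = [8, 21, 18, [90, 98]]
After line 3 (extend unpacks [48], adds 48): lst = [8, 21, 18, [90, 98], 48]
After line 4: result = len(lst) = 5

[8, 21, 18, [90, 98], 48]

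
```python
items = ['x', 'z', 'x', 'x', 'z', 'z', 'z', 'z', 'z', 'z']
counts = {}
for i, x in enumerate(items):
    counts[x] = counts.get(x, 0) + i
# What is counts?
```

Initial: counts = {}, items = ['x', 'z', 'x', 'x', 'z', 'z', 'z', 'z', 'z', 'z']
i=0, x='x': counts = {'x': 0}
i=1, x='z': counts = {'x': 0, 'z': 1}
i=2, x='x': counts = {'x': 2, 'z': 1}
i=3, x='x': counts = {'x': 5, 'z': 1}
i=4, x='z': counts = {'x': 5, 'z': 5}
i=5, x='z': counts = {'x': 5, 'z': 10}
i=6, x='z': counts = {'x': 5, 'z': 16}
i=7, x='z': counts = {'x': 5, 'z': 23}
i=8, x='z': counts = {'x': 5, 'z': 31}
i=9, x='z': counts = {'x': 5, 'z': 40}

{'x': 5, 'z': 40}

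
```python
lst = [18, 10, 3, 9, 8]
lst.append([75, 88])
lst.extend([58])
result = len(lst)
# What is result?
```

After line 1: lst = [18, 10, 3, 9, 8]
After line 2 (append adds [75, 88] as single element): lst = [18, 10, 3, 9, 8, [75, 88]]
After line 3 (extend unpacks [58], adds 58): lst = [18, 10, 3, 9, 8, [75, 88], 58]
After line 4: result = len(lst) = 7

7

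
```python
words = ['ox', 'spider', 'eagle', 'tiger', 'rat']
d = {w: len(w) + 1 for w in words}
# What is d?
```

{'ox': 3, 'spider': 7, 'eagle': 6, 'tiger': 6, 'rat': 4}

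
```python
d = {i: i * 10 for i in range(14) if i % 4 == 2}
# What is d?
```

{2: 20, 6: 60, 10: 100}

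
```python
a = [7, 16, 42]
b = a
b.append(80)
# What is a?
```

After line 1: a = [7, 16, 42]
After line 2 (b = a is an alias, same object): a = [7, 16, 42], b = [7, 16, 42]
After line 3 (b.append mutates the shared list): a = [7, 16, 42, 80], b = [7, 16, 42, 80]

[7, 16, 42, 80]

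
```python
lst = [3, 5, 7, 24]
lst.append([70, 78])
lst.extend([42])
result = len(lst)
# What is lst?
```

After line 1: lst = [3, 5, 7, 24]
After line 2 (append adds [70, 78] as single element): lst = [3, 5, 7, 24, [70, 78]]
After line 3 (extend unpacks [42], adds 42): lst = [3, 5, 7, 24, [70, 78], 42]
After line 4: result = len(lst) = 6

[3, 5, 7, 24, [70, 78], 42]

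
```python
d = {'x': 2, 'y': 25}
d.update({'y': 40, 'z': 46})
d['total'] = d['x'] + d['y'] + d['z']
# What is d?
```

After line 1: d = {'x': 2, 'y': 25}
After line 2 (y overwritten, z added): d = {'x': 2, 'y': 40, 'z': 46}
After line 3 (total = 2 + 40 + 46 = 88): d = {'x': 2, 'y': 40, 'z': 46, 'total': 88}

{'x': 2, 'y': 40, 'z': 46, 'total': 88}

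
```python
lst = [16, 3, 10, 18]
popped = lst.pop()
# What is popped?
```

18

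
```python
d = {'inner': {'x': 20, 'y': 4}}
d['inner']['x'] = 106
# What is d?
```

After line 1: d = {'inner': {'x': 20, 'y': 4}}
After line 2 (inner x overwritten): d = {'inner': {'x': 106, 'y': 4}}

{'inner': {'x': 106, 'y': 4}}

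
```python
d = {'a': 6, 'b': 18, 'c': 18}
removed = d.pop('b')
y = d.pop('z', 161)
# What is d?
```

After line 1: d = {'a': 6, 'b': 18, 'c': 18}
After line 2 (pop 'b' returns 18): d = {'a': 6, 'c': 18}, removed = 18
After line 3 (pop 'z' missing, returns default 161): d = {'a': 6, 'c': 18}, y = 161

{'a': 6, 'c': 18}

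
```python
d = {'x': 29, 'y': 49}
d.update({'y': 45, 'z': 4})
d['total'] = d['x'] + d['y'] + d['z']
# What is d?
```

After line 1: d = {'x': 29, 'y': 49}
After line 2 (y overwritten, z added): d = {'x': 29, 'y': 45, 'z': 4}
After line 3 (total = 29 + 45 + 4 = 78): d = {'x': 29, 'y': 45, 'z': 4, 'total': 78}

{'x': 29, 'y': 45, 'z': 4, 'total': 78}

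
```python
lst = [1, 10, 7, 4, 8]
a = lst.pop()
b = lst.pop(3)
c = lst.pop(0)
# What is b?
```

After line 1: lst = [1, 10, 7, 4, 8]
After line 2 (pop() -> a = 8): lst = [1, 10, 7, 4]
After line 3 (pop(3) -> b = 4): lst = [1, 10, 7]
After line 4 (pop(0) -> c = 1): lst = [10, 7]

4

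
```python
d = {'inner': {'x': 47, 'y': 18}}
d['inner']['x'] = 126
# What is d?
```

After line 1: d = {'inner': {'x': 47, 'y': 18}}
After line 2 (inner x overwritten): d = {'inner': {'x': 126, 'y': 18}}

{'inner': {'x': 126, 'y': 18}}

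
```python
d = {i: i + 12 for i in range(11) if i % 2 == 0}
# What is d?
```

{0: 12, 2: 14, 4: 16, 6: 18, 8: 20, 10: 22}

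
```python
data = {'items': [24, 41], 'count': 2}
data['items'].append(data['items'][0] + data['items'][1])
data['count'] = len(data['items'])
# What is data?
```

After line 1: data = {'items': [24, 41], 'count': 2}
After line 2 (append 24 + 41 = 65): data = {'items': [24, 41, 65], 'count': 2}
After line 3 (count = len(items) = 3): data = {'items': [24, 41, 65], 'count': 3}

{'items': [24, 41, 65], 'count': 3}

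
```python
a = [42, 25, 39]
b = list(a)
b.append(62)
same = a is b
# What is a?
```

After line 1: a = [42, 25, 39]
After line 2 (b = list(a) is a shallow copy, new object): a = [42, 25, 39], b = [42, 25, 39]
After line 3 (append only mutates b): a = [42, 25, 39], b = [42, 25, 39, 62]
After line 4 (same = a is b; different objects -> False): same = False

[42, 25, 39]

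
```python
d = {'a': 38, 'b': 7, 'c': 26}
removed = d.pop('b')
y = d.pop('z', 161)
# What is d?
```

After line 1: d = {'a': 38, 'b': 7, 'c': 26}
After line 2 (pop 'b' returns 7): d = {'a': 38, 'c': 26}, removed = 7
After line 3 (pop 'z' missing, returns default 161): d = {'a': 38, 'c': 26}, y = 161

{'a': 38, 'c': 26}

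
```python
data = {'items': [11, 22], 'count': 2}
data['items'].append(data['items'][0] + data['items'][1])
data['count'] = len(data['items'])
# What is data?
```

After line 1: data = {'items': [11, 22], 'count': 2}
After line 2 (append 11 + 22 = 33): data = {'items': [11, 22, 33], 'count': 2}
After line 3 (count = len(items) = 3): data = {'items': [11, 22, 33], 'count': 3}

{'items': [11, 22, 33], 'count': 3}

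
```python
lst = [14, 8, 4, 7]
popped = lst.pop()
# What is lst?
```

[14, 8, 4]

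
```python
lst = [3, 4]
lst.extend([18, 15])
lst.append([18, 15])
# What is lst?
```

After line 1: lst = [3, 4]
After line 2 (extend unpacks [18, 15]): lst = [3, 4, 18, 15]
After line 3 (append adds [18, 15] as single element): lst = [3, 4, 18, 15, [18, 15]]

[3, 4, 18, 15, [18, 15]]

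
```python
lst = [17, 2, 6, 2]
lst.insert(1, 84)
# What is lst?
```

[17, 84, 2, 6, 2]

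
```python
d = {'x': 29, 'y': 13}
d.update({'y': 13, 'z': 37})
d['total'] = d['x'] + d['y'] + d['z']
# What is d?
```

After line 1: d = {'x': 29, 'y': 13}
After line 2 (y overwritten, z added): d = {'x': 29, 'y': 13, 'z': 37}
After line 3 (total = 29 + 13 + 37 = 79): d = {'x': 29, 'y': 13, 'z': 37, 'total': 79}

{'x': 29, 'y': 13, 'z': 37, 'total': 79}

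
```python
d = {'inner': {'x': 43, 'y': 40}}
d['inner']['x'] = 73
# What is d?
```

After line 1: d = {'inner': {'x': 43, 'y': 40}}
After line 2 (inner x overwritten): d = {'inner': {'x': 73, 'y': 40}}

{'inner': {'x': 73, 'y': 40}}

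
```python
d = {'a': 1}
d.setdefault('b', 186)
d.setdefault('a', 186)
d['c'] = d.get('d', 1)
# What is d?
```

After line 1: d = {'a': 1}
After line 2 (setdefault adds 'b'=186): d = {'a': 1, 'b': 186}
After line 3 (setdefault 'a' no-op, already exists): d = {'a': 1, 'b': 186}
After line 4 (get('d', 1) returns default since 'd' not in d): d = {'a': 1, 'b': 186, 'c': 1}

{'a': 1, 'b': 186, 'c': 1}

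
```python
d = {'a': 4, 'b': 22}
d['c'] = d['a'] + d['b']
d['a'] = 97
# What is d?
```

After line 1: d = {'a': 4, 'b': 22}
After line 2 (d['c'] = 4 + 22): d = {'a': 4, 'b': 22, 'c': 26}
After line 3: d = {'a': 97, 'b': 22, 'c': 26}

{'a': 97, 'b': 22, 'c': 26}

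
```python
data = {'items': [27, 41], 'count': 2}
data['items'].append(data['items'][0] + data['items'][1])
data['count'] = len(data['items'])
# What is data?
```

After line 1: data = {'items': [27, 41], 'count': 2}
After line 2 (append 27 + 41 = 68): data = {'items': [27, 41, 68], 'count': 2}
After line 3 (count = len(items) = 3): data = {'items': [27, 41, 68], 'count': 3}

{'items': [27, 41, 68], 'count': 3}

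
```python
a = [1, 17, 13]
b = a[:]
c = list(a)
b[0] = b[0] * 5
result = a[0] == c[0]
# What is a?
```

After line 1: a = [1, 17, 13]
After line 2 (b = a[:], copy): a = [1, 17, 13], b = [1, 17, 13]
After line 3 (c = list(a) is a copy, new object): c = [1, 17, 13]
After line 4 (b[0] = 1 * 5 = 5; only b mutates (copy)): a = [1, 17, 13], b = [5, 17, 13], c = [1, 17, 13]
After line 5 (a[0] = 1, c[0] = 1; result = True)

[1, 17, 13]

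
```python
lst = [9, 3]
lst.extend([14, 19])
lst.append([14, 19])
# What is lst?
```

After line 1: lst = [9, 3]
After line 2 (extend unpacks [14, 19]): lst = [9, 3, 14, 19]
After line 3 (append adds [14, 19] as single element): lst = [9, 3, 14, 19, [14, 19]]

[9, 3, 14, 19, [14, 19]]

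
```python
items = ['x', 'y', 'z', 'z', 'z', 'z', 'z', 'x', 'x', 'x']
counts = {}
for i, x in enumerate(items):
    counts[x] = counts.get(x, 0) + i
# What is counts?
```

Initial: counts = {}, items = ['x', 'y', 'z', 'z', 'z', 'z', 'z', 'x', 'x', 'x']
i=0, x='x': counts = {'x': 0}
i=1, x='y': counts = {'x': 0, 'y': 1}
i=2, x='z': counts = {'x': 0, 'y': 1, 'z': 2}
i=3, x='z': counts = {'x': 0, 'y': 1, 'z': 5}
i=4, x='z': counts = {'x': 0, 'y': 1, 'z': 9}
i=5, x='z': counts = {'x': 0, 'y': 1, 'z': 14}
i=6, x='z': counts = {'x': 0, 'y': 1, 'z': 20}
i=7, x='x': counts = {'x': 7, 'y': 1, 'z': 20}
i=8, x='x': counts = {'x': 15, 'y': 1, 'z': 20}
i=9, x='x': counts = {'x': 24, 'y': 1, 'z': 20}

{'x': 24, 'y': 1, 'z': 20}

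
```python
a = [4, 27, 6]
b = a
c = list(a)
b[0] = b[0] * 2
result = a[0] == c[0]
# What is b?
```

After line 1: a = [4, 27, 6]
After line 2 (b = a, alias): a = [4, 27, 6], b = [4, 27, 6]
After line 3 (c = list(a) is a copy, new object): c = [4, 27, 6]
After line 4 (b[0] = 4 * 2 = 8; mutates shared a/b): a = b = [8, 27, 6], c = [4, 27, 6]
After line 5 (a[0] = 8, c[0] = 4; result = False)

[8, 27, 6]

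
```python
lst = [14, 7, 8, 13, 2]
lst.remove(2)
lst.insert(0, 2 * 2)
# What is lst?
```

After line 1: lst = [14, 7, 8, 13, 2]
After line 2 (remove first 2): lst = [14, 7, 8, 13]
After line 3 (insert 4 at index 0): lst = [4, 14, 7, 8, 13]

[4, 14, 7, 8, 13]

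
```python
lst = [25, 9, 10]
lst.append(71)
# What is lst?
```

[25, 9, 10, 71]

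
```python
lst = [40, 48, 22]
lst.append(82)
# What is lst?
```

[40, 48, 22, 82]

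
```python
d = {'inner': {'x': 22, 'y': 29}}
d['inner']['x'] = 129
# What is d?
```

After line 1: d = {'inner': {'x': 22, 'y': 29}}
After line 2 (inner x overwritten): d = {'inner': {'x': 129, 'y': 29}}

{'inner': {'x': 129, 'y': 29}}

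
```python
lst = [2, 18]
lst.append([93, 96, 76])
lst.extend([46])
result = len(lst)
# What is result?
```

After line 1: lst = [2, 18]
After line 2 (append adds [93, 96, 76] as single element): lst = [2, 18, [93, 96, 76]]
After line 3 (extend unpacks [46], adds 46): lst = [2, 18, [93, 96, 76], 46]
After line 4: result = len(lst) = 4

4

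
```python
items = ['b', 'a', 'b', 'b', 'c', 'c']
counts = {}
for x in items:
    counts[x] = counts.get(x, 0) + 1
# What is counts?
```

Initial: counts = {}, items = ['b', 'a', 'b', 'b', 'c', 'c']
See 'b': counts = {'b': 1}
See 'a': counts = {'b': 1, 'a': 1}
See 'b': counts = {'b': 2, 'a': 1}
See 'b': counts = {'b': 3, 'a': 1}
See 'c': counts = {'b': 3, 'a': 1, 'c': 1}
See 'c': counts = {'b': 3, 'a': 1, 'c': 2}

{'b': 3, 'a': 1, 'c': 2}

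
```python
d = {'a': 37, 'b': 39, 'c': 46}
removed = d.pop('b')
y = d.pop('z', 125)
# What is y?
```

After line 1: d = {'a': 37, 'b': 39, 'c': 46}
After line 2 (pop 'b' returns 39): d = {'a': 37, 'c': 46}, removed = 39
After line 3 (pop 'z' missing, returns default 125): d = {'a': 37, 'c': 46}, y = 125

125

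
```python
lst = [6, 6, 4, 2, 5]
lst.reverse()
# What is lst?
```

[5, 2, 4, 6, 6]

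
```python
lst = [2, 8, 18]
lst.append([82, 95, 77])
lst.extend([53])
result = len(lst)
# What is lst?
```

After line 1: lst = [2, 8, 18]
After line 2 (append adds [82, 95, 77] as single element): lst = [2, 8, 18, [82, 95, 77]]
After line 3 (extend unpacks [53], adds 53): lst = [2, 8, 18, [82, 95, 77], 53]
After line 4: result = len(lst) = 5

[2, 8, 18, [82, 95, 77], 53]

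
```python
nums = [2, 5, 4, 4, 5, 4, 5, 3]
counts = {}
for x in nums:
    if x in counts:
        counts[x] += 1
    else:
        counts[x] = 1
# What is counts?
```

Initial: counts = {}, nums = [2, 5, 4, 4, 5, 4, 5, 3]
See 2: counts = {2: 1}
See 5: counts = {2: 1, 5: 1}
See 4: counts = {2: 1, 5: 1, 4: 1}
See 4: counts = {2: 1, 5: 1, 4: 2}
See 5: counts = {2: 1, 5: 2, 4: 2}
See 4: counts = {2: 1, 5: 2, 4: 3}
See 5: counts = {2: 1, 5: 3, 4: 3}
See 3: counts = {2: 1, 5: 3, 4: 3, 3: 1}

{2: 1, 5: 3, 4: 3, 3: 1}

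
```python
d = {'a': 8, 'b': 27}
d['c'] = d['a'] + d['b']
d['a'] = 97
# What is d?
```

After line 1: d = {'a': 8, 'b': 27}
After line 2 (d['c'] = 8 + 27): d = {'a': 8, 'b': 27, 'c': 35}
After line 3: d = {'a': 97, 'b': 27, 'c': 35}

{'a': 97, 'b': 27, 'c': 35}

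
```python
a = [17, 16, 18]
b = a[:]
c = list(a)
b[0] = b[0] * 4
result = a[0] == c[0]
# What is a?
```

After line 1: a = [17, 16, 18]
After line 2 (b = a[:], copy): a = [17, 16, 18], b = [17, 16, 18]
After line 3 (c = list(a) is a copy, new object): c = [17, 16, 18]
After line 4 (b[0] = 17 * 4 = 68; only b mutates (copy)): a = [17, 16, 18], b = [68, 16, 18], c = [17, 16, 18]
After line 5 (a[0] = 17, c[0] = 17; result = True)

[17, 16, 18]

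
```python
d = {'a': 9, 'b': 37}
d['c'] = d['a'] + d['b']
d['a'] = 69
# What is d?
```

After line 1: d = {'a': 9, 'b': 37}
After line 2 (d['c'] = 9 + 37): d = {'a': 9, 'b': 37, 'c': 46}
After line 3: d = {'a': 69, 'b': 37, 'c': 46}

{'a': 69, 'b': 37, 'c': 46}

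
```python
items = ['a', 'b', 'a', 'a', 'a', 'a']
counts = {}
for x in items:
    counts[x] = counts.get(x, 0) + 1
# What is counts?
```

Initial: counts = {}, items = ['a', 'b', 'a', 'a', 'a', 'a']
See 'a': counts = {'a': 1}
See 'b': counts = {'a': 1, 'b': 1}
See 'a': counts = {'a': 2, 'b': 1}
See 'a': counts = {'a': 3, 'b': 1}
See 'a': counts = {'a': 4, 'b': 1}
See 'a': counts = {'a': 5, 'b': 1}

{'a': 5, 'b': 1}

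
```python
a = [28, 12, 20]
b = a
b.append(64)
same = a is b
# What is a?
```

After line 1: a = [28, 12, 20]
After line 2 (b = a is an alias, same object): a = [28, 12, 20], b = [28, 12, 20]
After line 3 (b.append mutates the shared list): a = [28, 12, 20, 64], b = [28, 12, 20, 64]
After line 4 (same = a is b; same object -> True): same = True

[28, 12, 20, 64]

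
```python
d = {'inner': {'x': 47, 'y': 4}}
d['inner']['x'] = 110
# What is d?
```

After line 1: d = {'inner': {'x': 47, 'y': 4}}
After line 2 (inner x overwritten): d = {'inner': {'x': 110, 'y': 4}}

{'inner': {'x': 110, 'y': 4}}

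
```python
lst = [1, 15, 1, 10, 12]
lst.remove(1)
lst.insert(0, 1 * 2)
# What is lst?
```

After line 1: lst = [1, 15, 1, 10, 12]
After line 2 (remove first 1): lst = [15, 1, 10, 12]
After line 3 (insert 2 at index 0): lst = [2, 15, 1, 10, 12]

[2, 15, 1, 10, 12]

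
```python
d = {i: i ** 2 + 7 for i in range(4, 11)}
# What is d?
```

{4: 23, 5: 32, 6: 43, 7: 56, 8: 71, 9: 88, 10: 107}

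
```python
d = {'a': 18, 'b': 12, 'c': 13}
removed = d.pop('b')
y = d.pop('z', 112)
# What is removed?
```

After line 1: d = {'a': 18, 'b': 12, 'c': 13}
After line 2 (pop 'b' returns 12): d = {'a': 18, 'c': 13}, removed = 12
After line 3 (pop 'z' missing, returns default 112): d = {'a': 18, 'c': 13}, y = 112

12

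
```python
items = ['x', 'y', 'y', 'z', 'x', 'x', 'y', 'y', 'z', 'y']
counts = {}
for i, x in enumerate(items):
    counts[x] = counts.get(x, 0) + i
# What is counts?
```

Initial: counts = {}, items = ['x', 'y', 'y', 'z', 'x', 'x', 'y', 'y', 'z', 'y']
i=0, x='x': counts = {'x': 0}
i=1, x='y': counts = {'x': 0, 'y': 1}
i=2, x='y': counts = {'x': 0, 'y': 3}
i=3, x='z': counts = {'x': 0, 'y': 3, 'z': 3}
i=4, x='x': counts = {'x': 4, 'y': 3, 'z': 3}
i=5, x='x': counts = {'x': 9, 'y': 3, 'z': 3}
i=6, x='y': counts = {'x': 9, 'y': 9, 'z': 3}
i=7, x='y': counts = {'x': 9, 'y': 16, 'z': 3}
i=8, x='z': counts = {'x': 9, 'y': 16, 'z': 11}
i=9, x='y': counts = {'x': 9, 'y': 25, 'z': 11}

{'x': 9, 'y': 25, 'z': 11}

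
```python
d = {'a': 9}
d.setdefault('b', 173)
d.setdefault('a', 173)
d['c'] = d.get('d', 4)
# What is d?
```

After line 1: d = {'a': 9}
After line 2 (setdefault adds 'b'=173): d = {'a': 9, 'b': 173}
After line 3 (setdefault 'a' no-op, already exists): d = {'a': 9, 'b': 173}
After line 4 (get('d', 4) returns default since 'd' not in d): d = {'a': 9, 'b': 173, 'c': 4}

{'a': 9, 'b': 173, 'c': 4}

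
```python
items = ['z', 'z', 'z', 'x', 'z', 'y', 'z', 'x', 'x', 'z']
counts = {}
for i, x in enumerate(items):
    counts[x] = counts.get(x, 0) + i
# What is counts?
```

Initial: counts = {}, items = ['z', 'z', 'z', 'x', 'z', 'y', 'z', 'x', 'x', 'z']
i=0, x='z': counts = {'z': 0}
i=1, x='z': counts = {'z': 1}
i=2, x='z': counts = {'z': 3}
i=3, x='x': counts = {'z': 3, 'x': 3}
i=4, x='z': counts = {'z': 7, 'x': 3}
i=5, x='y': counts = {'z': 7, 'x': 3, 'y': 5}
i=6, x='z': counts = {'z': 13, 'x': 3, 'y': 5}
i=7, x='x': counts = {'z': 13, 'x': 10, 'y': 5}
i=8, x='x': counts = {'z': 13, 'x': 18, 'y': 5}
i=9, x='z': counts = {'z': 22, 'x': 18, 'y': 5}

{'z': 22, 'x': 18, 'y': 5}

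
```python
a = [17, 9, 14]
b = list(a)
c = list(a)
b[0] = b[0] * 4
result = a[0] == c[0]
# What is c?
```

After line 1: a = [17, 9, 14]
After line 2 (b = list(a), copy): a = [17, 9, 14], b = [17, 9, 14]
After line 3 (c = list(a) is a copy, new object): c = [17, 9, 14]
After line 4 (b[0] = 17 * 4 = 68; only b mutates (copy)): a = [17, 9, 14], b = [68, 9, 14], c = [17, 9, 14]
After line 5 (a[0] = 17, c[0] = 17; result = True)

[17, 9, 14]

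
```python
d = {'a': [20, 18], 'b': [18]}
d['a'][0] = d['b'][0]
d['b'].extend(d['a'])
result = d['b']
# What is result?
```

After line 1: d = {'a': [20, 18], 'b': [18]}
After line 2 (a[0] = b[0] = 18): d = {'a': [18, 18], 'b': [18]}
After line 3 (b.extend(a) appends [18, 18]): d = {'a': [18, 18], 'b': [18, 18, 18]}
After line 4: result = d['b'] = [18, 18, 18]

[18, 18, 18]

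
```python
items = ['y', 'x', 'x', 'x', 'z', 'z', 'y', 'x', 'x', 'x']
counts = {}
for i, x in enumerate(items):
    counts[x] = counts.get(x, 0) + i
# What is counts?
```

Initial: counts = {}, items = ['y', 'x', 'x', 'x', 'z', 'z', 'y', 'x', 'x', 'x']
i=0, x='y': counts = {'y': 0}
i=1, x='x': counts = {'y': 0, 'x': 1}
i=2, x='x': counts = {'y': 0, 'x': 3}
i=3, x='x': counts = {'y': 0, 'x': 6}
i=4, x='z': counts = {'y': 0, 'x': 6, 'z': 4}
i=5, x='z': counts = {'y': 0, 'x': 6, 'z': 9}
i=6, x='y': counts = {'y': 6, 'x': 6, 'z': 9}
i=7, x='x': counts = {'y': 6, 'x': 13, 'z': 9}
i=8, x='x': counts = {'y': 6, 'x': 21, 'z': 9}
i=9, x='x': counts = {'y': 6, 'x': 30, 'z': 9}

{'y': 6, 'x': 30, 'z': 9}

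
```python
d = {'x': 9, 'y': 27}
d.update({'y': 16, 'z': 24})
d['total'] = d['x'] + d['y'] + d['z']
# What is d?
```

After line 1: d = {'x': 9, 'y': 27}
After line 2 (y overwritten, z added): d = {'x': 9, 'y': 16, 'z': 24}
After line 3 (total = 9 + 16 + 24 = 49): d = {'x': 9, 'y': 16, 'z': 24, 'total': 49}

{'x': 9, 'y': 16, 'z': 24, 'total': 49}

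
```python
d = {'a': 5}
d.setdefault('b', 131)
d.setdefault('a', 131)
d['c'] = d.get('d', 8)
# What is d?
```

After line 1: d = {'a': 5}
After line 2 (setdefault adds 'b'=131): d = {'a': 5, 'b': 131}
After line 3 (setdefault 'a' no-op, already exists): d = {'a': 5, 'b': 131}
After line 4 (get('d', 8) returns default since 'd' not in d): d = {'a': 5, 'b': 131, 'c': 8}

{'a': 5, 'b': 131, 'c': 8}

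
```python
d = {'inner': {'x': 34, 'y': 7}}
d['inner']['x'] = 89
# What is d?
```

After line 1: d = {'inner': {'x': 34, 'y': 7}}
After line 2 (inner x overwritten): d = {'inner': {'x': 89, 'y': 7}}

{'inner': {'x': 89, 'y': 7}}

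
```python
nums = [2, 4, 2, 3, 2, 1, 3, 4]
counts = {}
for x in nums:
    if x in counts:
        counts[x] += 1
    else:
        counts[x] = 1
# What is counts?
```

Initial: counts = {}, nums = [2, 4, 2, 3, 2, 1, 3, 4]
See 2: counts = {2: 1}
See 4: counts = {2: 1, 4: 1}
See 2: counts = {2: 2, 4: 1}
See 3: counts = {2: 2, 4: 1, 3: 1}
See 2: counts = {2: 3, 4: 1, 3: 1}
See 1: counts = {2: 3, 4: 1, 3: 1, 1: 1}
See 3: counts = {2: 3, 4: 1, 3: 2, 1: 1}
See 4: counts = {2: 3, 4: 2, 3: 2, 1: 1}

{2: 3, 4: 2, 3: 2, 1: 1}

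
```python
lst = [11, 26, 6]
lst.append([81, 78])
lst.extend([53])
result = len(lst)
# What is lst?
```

After line 1: lst = [11, 26, 6]
After line 2 (append adds [81, 78] as single element): lst = [11, 26, 6, [81, 78]]
After line 3 (extend unpacks [53], adds 53): lst = [11, 26, 6, [81, 78], 53]
After line 4: result = len(lst) = 5

[11, 26, 6, [81, 78], 53]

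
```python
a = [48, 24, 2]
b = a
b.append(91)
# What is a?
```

After line 1: a = [48, 24, 2]
After line 2 (b = a is an alias, same object): a = [48, 24, 2], b = [48, 24, 2]
After line 3 (b.append mutates the shared list): a = [48, 24, 2, 91], b = [48, 24, 2, 91]

[48, 24, 2, 91]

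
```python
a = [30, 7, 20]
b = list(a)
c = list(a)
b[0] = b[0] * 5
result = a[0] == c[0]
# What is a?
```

After line 1: a = [30, 7, 20]
After line 2 (b = list(a), copy): a = [30, 7, 20], b = [30, 7, 20]
After line 3 (c = list(a) is a copy, new object): c = [30, 7, 20]
After line 4 (b[0] = 30 * 5 = 150; only b mutates (copy)): a = [30, 7, 20], b = [150, 7, 20], c = [30, 7, 20]
After line 5 (a[0] = 30, c[0] = 30; result = True)

[30, 7, 20]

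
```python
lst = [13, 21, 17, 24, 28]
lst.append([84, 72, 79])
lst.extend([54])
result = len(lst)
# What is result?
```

After line 1: lst = [13, 21, 17, 24, 28]
After line 2 (append adds [84, 72, 79] as single element): lst = [13, 21, 17, 24, 28, [84, 72, 79]]
After line 3 (extend unpacks [54], adds 54): lst = [13, 21, 17, 24, 28, [84, 72, 79], 54]
After line 4: result = len(lst) = 7

7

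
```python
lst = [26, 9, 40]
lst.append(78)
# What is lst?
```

[26, 9, 40, 78]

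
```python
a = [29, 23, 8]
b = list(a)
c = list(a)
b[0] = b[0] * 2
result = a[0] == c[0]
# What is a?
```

After line 1: a = [29, 23, 8]
After line 2 (b = list(a), copy): a = [29, 23, 8], b = [29, 23, 8]
After line 3 (c = list(a) is a copy, new object): c = [29, 23, 8]
After line 4 (b[0] = 29 * 2 = 58; only b mutates (copy)): a = [29, 23, 8], b = [58, 23, 8], c = [29, 23, 8]
After line 5 (a[0] = 29, c[0] = 29; result = True)

[29, 23, 8]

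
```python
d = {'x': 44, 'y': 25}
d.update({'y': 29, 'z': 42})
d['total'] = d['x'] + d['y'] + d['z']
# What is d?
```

After line 1: d = {'x': 44, 'y': 25}
After line 2 (y overwritten, z added): d = {'x': 44, 'y': 29, 'z': 42}
After line 3 (total = 44 + 29 + 42 = 115): d = {'x': 44, 'y': 29, 'z': 42, 'total': 115}

{'x': 44, 'y': 29, 'z': 42, 'total': 115}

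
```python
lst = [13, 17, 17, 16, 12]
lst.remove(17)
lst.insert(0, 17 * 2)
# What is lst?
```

After line 1: lst = [13, 17, 17, 16, 12]
After line 2 (remove first 17): lst = [13, 17, 16, 12]
After line 3 (insert 34 at index 0): lst = [34, 13, 17, 16, 12]

[34, 13, 17, 16, 12]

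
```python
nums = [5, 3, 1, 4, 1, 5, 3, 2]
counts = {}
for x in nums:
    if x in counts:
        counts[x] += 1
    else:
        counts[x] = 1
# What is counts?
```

Initial: counts = {}, nums = [5, 3, 1, 4, 1, 5, 3, 2]
See 5: counts = {5: 1}
See 3: counts = {5: 1, 3: 1}
See 1: counts = {5: 1, 3: 1, 1: 1}
See 4: counts = {5: 1, 3: 1, 1: 1, 4: 1}
See 1: counts = {5: 1, 3: 1, 1: 2, 4: 1}
See 5: counts = {5: 2, 3: 1, 1: 2, 4: 1}
See 3: counts = {5: 2, 3: 2, 1: 2, 4: 1}
See 2: counts = {5: 2, 3: 2, 1: 2, 4: 1, 2: 1}

{5: 2, 3: 2, 1: 2, 4: 1, 2: 1}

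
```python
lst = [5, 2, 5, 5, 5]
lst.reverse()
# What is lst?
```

[5, 5, 5, 2, 5]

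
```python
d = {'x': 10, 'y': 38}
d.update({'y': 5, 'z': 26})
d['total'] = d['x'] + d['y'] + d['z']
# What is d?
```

After line 1: d = {'x': 10, 'y': 38}
After line 2 (y overwritten, z added): d = {'x': 10, 'y': 5, 'z': 26}
After line 3 (total = 10 + 5 + 26 = 41): d = {'x': 10, 'y': 5, 'z': 26, 'total': 41}

{'x': 10, 'y': 5, 'z': 26, 'total': 41}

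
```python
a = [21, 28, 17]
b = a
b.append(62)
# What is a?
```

After line 1: a = [21, 28, 17]
After line 2 (b = a is an alias, same object): a = [21, 28, 17], b = [21, 28, 17]
After line 3 (b.append mutates the shared list): a = [21, 28, 17, 62], b = [21, 28, 17, 62]

[21, 28, 17, 62]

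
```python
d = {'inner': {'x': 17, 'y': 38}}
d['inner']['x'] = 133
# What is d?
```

After line 1: d = {'inner': {'x': 17, 'y': 38}}
After line 2 (inner x overwritten): d = {'inner': {'x': 133, 'y': 38}}

{'inner': {'x': 133, 'y': 38}}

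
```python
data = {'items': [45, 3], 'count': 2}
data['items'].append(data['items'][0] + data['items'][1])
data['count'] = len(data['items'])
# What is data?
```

After line 1: data = {'items': [45, 3], 'count': 2}
After line 2 (append 45 + 3 = 48): data = {'items': [45, 3, 48], 'count': 2}
After line 3 (count = len(items) = 3): data = {'items': [45, 3, 48], 'count': 3}

{'items': [45, 3, 48], 'count': 3}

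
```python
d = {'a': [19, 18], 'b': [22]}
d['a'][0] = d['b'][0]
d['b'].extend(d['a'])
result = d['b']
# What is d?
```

After line 1: d = {'a': [19, 18], 'b': [22]}
After line 2 (a[0] = b[0] = 22): d = {'a': [22, 18], 'b': [22]}
After line 3 (b.extend(a) appends [22, 18]): d = {'a': [22, 18], 'b': [22, 22, 18]}
After line 4: result = d['b'] = [22, 22, 18]

{'a': [22, 18], 'b': [22, 22, 18]}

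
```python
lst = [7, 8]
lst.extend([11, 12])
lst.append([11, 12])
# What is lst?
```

After line 1: lst = [7, 8]
After line 2 (extend unpacks [11, 12]): lst = [7, 8, 11, 12]
After line 3 (append adds [11, 12] as single element): lst = [7, 8, 11, 12, [11, 12]]

[7, 8, 11, 12, [11, 12]]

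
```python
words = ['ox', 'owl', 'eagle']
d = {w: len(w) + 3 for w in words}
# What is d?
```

{'ox': 5, 'owl': 6, 'eagle': 8}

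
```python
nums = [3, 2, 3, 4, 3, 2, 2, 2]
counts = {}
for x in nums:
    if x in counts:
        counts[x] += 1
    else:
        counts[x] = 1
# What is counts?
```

Initial: counts = {}, nums = [3, 2, 3, 4, 3, 2, 2, 2]
See 3: counts = {3: 1}
See 2: counts = {3: 1, 2: 1}
See 3: counts = {3: 2, 2: 1}
See 4: counts = {3: 2, 2: 1, 4: 1}
See 3: counts = {3: 3, 2: 1, 4: 1}
See 2: counts = {3: 3, 2: 2, 4: 1}
See 2: counts = {3: 3, 2: 3, 4: 1}
See 2: counts = {3: 3, 2: 4, 4: 1}

{3: 3, 2: 4, 4: 1}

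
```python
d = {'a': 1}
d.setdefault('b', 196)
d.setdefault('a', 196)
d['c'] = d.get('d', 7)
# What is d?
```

After line 1: d = {'a': 1}
After line 2 (setdefault adds 'b'=196): d = {'a': 1, 'b': 196}
After line 3 (setdefault 'a' no-op, already exists): d = {'a': 1, 'b': 196}
After line 4 (get('d', 7) returns default since 'd' not in d): d = {'a': 1, 'b': 196, 'c': 7}

{'a': 1, 'b': 196, 'c': 7}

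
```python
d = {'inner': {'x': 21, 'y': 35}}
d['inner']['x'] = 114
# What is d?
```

After line 1: d = {'inner': {'x': 21, 'y': 35}}
After line 2 (inner x overwritten): d = {'inner': {'x': 114, 'y': 35}}

{'inner': {'x': 114, 'y': 35}}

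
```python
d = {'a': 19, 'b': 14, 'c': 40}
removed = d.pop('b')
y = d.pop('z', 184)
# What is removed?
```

After line 1: d = {'a': 19, 'b': 14, 'c': 40}
After line 2 (pop 'b' returns 14): d = {'a': 19, 'c': 40}, removed = 14
After line 3 (pop 'z' missing, returns default 184): d = {'a': 19, 'c': 40}, y = 184

14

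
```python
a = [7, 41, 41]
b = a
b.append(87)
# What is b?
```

After line 1: a = [7, 41, 41]
After line 2 (b = a is an alias, same object): a = [7, 41, 41], b = [7, 41, 41]
After line 3 (b.append mutates the shared list): a = [7, 41, 41, 87], b = [7, 41, 41, 87]

[7, 41, 41, 87]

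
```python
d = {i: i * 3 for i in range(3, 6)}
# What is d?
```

{3: 9, 4: 12, 5: 15}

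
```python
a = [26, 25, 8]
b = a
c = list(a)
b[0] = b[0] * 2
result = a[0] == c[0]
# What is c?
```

After line 1: a = [26, 25, 8]
After line 2 (b = a, alias): a = [26, 25, 8], b = [26, 25, 8]
After line 3 (c = list(a) is a copy, new object): c = [26, 25, 8]
After line 4 (b[0] = 26 * 2 = 52; mutates shared a/b): a = b = [52, 25, 8], c = [26, 25, 8]
After line 5 (a[0] = 52, c[0] = 26; result = False)

[26, 25, 8]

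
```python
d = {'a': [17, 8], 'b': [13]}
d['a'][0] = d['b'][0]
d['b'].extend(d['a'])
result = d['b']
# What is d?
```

After line 1: d = {'a': [17, 8], 'b': [13]}
After line 2 (a[0] = b[0] = 13): d = {'a': [13, 8], 'b': [13]}
After line 3 (b.extend(a) appends [13, 8]): d = {'a': [13, 8], 'b': [13, 13, 8]}
After line 4: result = d['b'] = [13, 13, 8]

{'a': [13, 8], 'b': [13, 13, 8]}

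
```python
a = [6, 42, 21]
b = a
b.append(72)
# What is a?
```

After line 1: a = [6, 42, 21]
After line 2 (b = a is an alias, same object): a = [6, 42, 21], b = [6, 42, 21]
After line 3 (b.append mutates the shared list): a = [6, 42, 21, 72], b = [6, 42, 21, 72]

[6, 42, 21, 72]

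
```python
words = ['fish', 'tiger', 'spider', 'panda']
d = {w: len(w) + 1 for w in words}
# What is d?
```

{'fish': 5, 'tiger': 6, 'spider': 7, 'panda': 6}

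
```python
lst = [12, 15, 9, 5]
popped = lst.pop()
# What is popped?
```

5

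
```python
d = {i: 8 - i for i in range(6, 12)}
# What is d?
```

{6: 2, 7: 1, 8: 0, 9: -1, 10: -2, 11: -3}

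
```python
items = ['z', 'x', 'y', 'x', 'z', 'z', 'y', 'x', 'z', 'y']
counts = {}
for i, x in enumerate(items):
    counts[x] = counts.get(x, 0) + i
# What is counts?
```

Initial: counts = {}, items = ['z', 'x', 'y', 'x', 'z', 'z', 'y', 'x', 'z', 'y']
i=0, x='z': counts = {'z': 0}
i=1, x='x': counts = {'z': 0, 'x': 1}
i=2, x='y': counts = {'z': 0, 'x': 1, 'y': 2}
i=3, x='x': counts = {'z': 0, 'x': 4, 'y': 2}
i=4, x='z': counts = {'z': 4, 'x': 4, 'y': 2}
i=5, x='z': counts = {'z': 9, 'x': 4, 'y': 2}
i=6, x='y': counts = {'z': 9, 'x': 4, 'y': 8}
i=7, x='x': counts = {'z': 9, 'x': 11, 'y': 8}
i=8, x='z': counts = {'z': 17, 'x': 11, 'y': 8}
i=9, x='y': counts = {'z': 17, 'x': 11, 'y': 17}

{'z': 17, 'x': 11, 'y': 17}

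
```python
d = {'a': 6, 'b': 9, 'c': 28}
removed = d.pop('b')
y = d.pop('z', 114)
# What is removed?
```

After line 1: d = {'a': 6, 'b': 9, 'c': 28}
After line 2 (pop 'b' returns 9): d = {'a': 6, 'c': 28}, removed = 9
After line 3 (pop 'z' missing, returns default 114): d = {'a': 6, 'c': 28}, y = 114

9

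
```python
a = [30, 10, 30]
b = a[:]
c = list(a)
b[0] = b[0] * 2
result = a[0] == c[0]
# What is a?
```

After line 1: a = [30, 10, 30]
After line 2 (b = a[:], copy): a = [30, 10, 30], b = [30, 10, 30]
After line 3 (c = list(a) is a copy, new object): c = [30, 10, 30]
After line 4 (b[0] = 30 * 2 = 60; only b mutates (copy)): a = [30, 10, 30], b = [60, 10, 30], c = [30, 10, 30]
After line 5 (a[0] = 30, c[0] = 30; result = True)

[30, 10, 30]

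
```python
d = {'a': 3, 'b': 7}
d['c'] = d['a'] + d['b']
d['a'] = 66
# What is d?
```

After line 1: d = {'a': 3, 'b': 7}
After line 2 (d['c'] = 3 + 7): d = {'a': 3, 'b': 7, 'c': 10}
After line 3: d = {'a': 66, 'b': 7, 'c': 10}

{'a': 66, 'b': 7, 'c': 10}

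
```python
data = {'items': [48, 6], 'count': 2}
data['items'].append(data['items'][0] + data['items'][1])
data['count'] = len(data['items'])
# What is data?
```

After line 1: data = {'items': [48, 6], 'count': 2}
After line 2 (append 48 + 6 = 54): data = {'items': [48, 6, 54], 'count': 2}
After line 3 (count = len(items) = 3): data = {'items': [48, 6, 54], 'count': 3}

{'items': [48, 6, 54], 'count': 3}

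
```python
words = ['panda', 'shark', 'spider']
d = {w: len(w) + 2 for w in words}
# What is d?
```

{'panda': 7, 'shark': 7, 'spider': 8}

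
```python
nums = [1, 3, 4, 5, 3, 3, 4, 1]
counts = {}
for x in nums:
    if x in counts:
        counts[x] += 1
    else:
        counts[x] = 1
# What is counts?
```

Initial: counts = {}, nums = [1, 3, 4, 5, 3, 3, 4, 1]
See 1: counts = {1: 1}
See 3: counts = {1: 1, 3: 1}
See 4: counts = {1: 1, 3: 1, 4: 1}
See 5: counts = {1: 1, 3: 1, 4: 1, 5: 1}
See 3: counts = {1: 1, 3: 2, 4: 1, 5: 1}
See 3: counts = {1: 1, 3: 3, 4: 1, 5: 1}
See 4: counts = {1: 1, 3: 3, 4: 2, 5: 1}
See 1: counts = {1: 2, 3: 3, 4: 2, 5: 1}

{1: 2, 3: 3, 4: 2, 5: 1}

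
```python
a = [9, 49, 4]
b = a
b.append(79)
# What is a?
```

After line 1: a = [9, 49, 4]
After line 2 (b = a is an alias, same object): a = [9, 49, 4], b = [9, 49, 4]
After line 3 (b.append mutates the shared list): a = [9, 49, 4, 79], b = [9, 49, 4, 79]

[9, 49, 4, 79]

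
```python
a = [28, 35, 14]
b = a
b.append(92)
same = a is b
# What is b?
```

After line 1: a = [28, 35, 14]
After line 2 (b = a is an alias, same object): a = [28, 35, 14], b = [28, 35, 14]
After line 3 (b.append mutates the shared list): a = [28, 35, 14, 92], b = [28, 35, 14, 92]
After line 4 (same = a is b; same object -> True): same = True

[28, 35, 14, 92]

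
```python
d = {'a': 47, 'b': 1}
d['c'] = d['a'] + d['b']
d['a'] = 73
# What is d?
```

After line 1: d = {'a': 47, 'b': 1}
After line 2 (d['c'] = 47 + 1): d = {'a': 47, 'b': 1, 'c': 48}
After line 3: d = {'a': 73, 'b': 1, 'c': 48}

{'a': 73, 'b': 1, 'c': 48}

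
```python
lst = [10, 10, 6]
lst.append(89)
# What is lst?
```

[10, 10, 6, 89]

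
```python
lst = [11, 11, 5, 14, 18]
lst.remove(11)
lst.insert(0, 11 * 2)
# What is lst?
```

After line 1: lst = [11, 11, 5, 14, 18]
After line 2 (remove first 11): lst = [11, 5, 14, 18]
After line 3 (insert 22 at index 0): lst = [22, 11, 5, 14, 18]

[22, 11, 5, 14, 18]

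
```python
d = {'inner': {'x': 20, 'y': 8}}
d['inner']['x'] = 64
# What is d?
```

After line 1: d = {'inner': {'x': 20, 'y': 8}}
After line 2 (inner x overwritten): d = {'inner': {'x': 64, 'y': 8}}

{'inner': {'x': 64, 'y': 8}}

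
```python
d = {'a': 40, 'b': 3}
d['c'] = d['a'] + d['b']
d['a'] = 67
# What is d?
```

After line 1: d = {'a': 40, 'b': 3}
After line 2 (d['c'] = 40 + 3): d = {'a': 40, 'b': 3, 'c': 43}
After line 3: d = {'a': 67, 'b': 3, 'c': 43}

{'a': 67, 'b': 3, 'c': 43}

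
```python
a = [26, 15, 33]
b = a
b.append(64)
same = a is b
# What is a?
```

After line 1: a = [26, 15, 33]
After line 2 (b = a is an alias, same object): a = [26, 15, 33], b = [26, 15, 33]
After line 3 (b.append mutates the shared list): a = [26, 15, 33, 64], b = [26, 15, 33, 64]
After line 4 (same = a is b; same object -> True): same = True

[26, 15, 33, 64]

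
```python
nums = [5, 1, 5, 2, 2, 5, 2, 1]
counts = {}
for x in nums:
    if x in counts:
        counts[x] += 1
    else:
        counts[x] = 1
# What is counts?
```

Initial: counts = {}, nums = [5, 1, 5, 2, 2, 5, 2, 1]
See 5: counts = {5: 1}
See 1: counts = {5: 1, 1: 1}
See 5: counts = {5: 2, 1: 1}
See 2: counts = {5: 2, 1: 1, 2: 1}
See 2: counts = {5: 2, 1: 1, 2: 2}
See 5: counts = {5: 3, 1: 1, 2: 2}
See 2: counts = {5: 3, 1: 1, 2: 3}
See 1: counts = {5: 3, 1: 2, 2: 3}

{5: 3, 1: 2, 2: 3}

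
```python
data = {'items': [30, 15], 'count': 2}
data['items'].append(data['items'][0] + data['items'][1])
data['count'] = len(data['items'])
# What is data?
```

After line 1: data = {'items': [30, 15], 'count': 2}
After line 2 (append 30 + 15 = 45): data = {'items': [30, 15, 45], 'count': 2}
After line 3 (count = len(items) = 3): data = {'items': [30, 15, 45], 'count': 3}

{'items': [30, 15, 45], 'count': 3}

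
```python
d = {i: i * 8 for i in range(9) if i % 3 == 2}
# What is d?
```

{2: 16, 5: 40, 8: 64}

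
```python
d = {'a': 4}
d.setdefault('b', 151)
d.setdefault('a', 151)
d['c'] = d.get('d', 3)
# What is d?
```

After line 1: d = {'a': 4}
After line 2 (setdefault adds 'b'=151): d = {'a': 4, 'b': 151}
After line 3 (setdefault 'a' no-op, already exists): d = {'a': 4, 'b': 151}
After line 4 (get('d', 3) returns default since 'd' not in d): d = {'a': 4, 'b': 151, 'c': 3}

{'a': 4, 'b': 151, 'c': 3}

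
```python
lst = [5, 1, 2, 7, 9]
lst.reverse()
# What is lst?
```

[9, 7, 2, 1, 5]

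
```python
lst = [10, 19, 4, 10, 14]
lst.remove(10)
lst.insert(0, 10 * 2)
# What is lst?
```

After line 1: lst = [10, 19, 4, 10, 14]
After line 2 (remove first 10): lst = [19, 4, 10, 14]
After line 3 (insert 20 at index 0): lst = [20, 19, 4, 10, 14]

[20, 19, 4, 10, 14]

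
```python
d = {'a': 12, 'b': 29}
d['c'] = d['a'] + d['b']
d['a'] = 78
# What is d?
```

After line 1: d = {'a': 12, 'b': 29}
After line 2 (d['c'] = 12 + 29): d = {'a': 12, 'b': 29, 'c': 41}
After line 3: d = {'a': 78, 'b': 29, 'c': 41}

{'a': 78, 'b': 29, 'c': 41}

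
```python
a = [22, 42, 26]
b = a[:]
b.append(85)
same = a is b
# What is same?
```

After line 1: a = [22, 42, 26]
After line 2 (b = a[:] is a shallow copy, new object): a = [22, 42, 26], b = [22, 42, 26]
After line 3 (append only mutates b): a = [22, 42, 26], b = [22, 42, 26, 85]
After line 4 (same = a is b; different objects -> False): same = False

False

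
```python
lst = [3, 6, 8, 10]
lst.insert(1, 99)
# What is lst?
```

[3, 99, 6, 8, 10]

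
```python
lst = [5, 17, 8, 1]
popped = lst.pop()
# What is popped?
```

1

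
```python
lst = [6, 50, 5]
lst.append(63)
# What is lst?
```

[6, 50, 5, 63]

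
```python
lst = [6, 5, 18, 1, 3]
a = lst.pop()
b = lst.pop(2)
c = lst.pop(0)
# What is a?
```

After line 1: lst = [6, 5, 18, 1, 3]
After line 2 (pop() -> a = 3): lst = [6, 5, 18, 1]
After line 3 (pop(2) -> b = 18): lst = [6, 5, 1]
After line 4 (pop(0) -> c = 6): lst = [5, 1]

3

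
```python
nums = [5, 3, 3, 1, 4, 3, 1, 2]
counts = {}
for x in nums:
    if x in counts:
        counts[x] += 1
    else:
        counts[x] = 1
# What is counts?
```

Initial: counts = {}, nums = [5, 3, 3, 1, 4, 3, 1, 2]
See 5: counts = {5: 1}
See 3: counts = {5: 1, 3: 1}
See 3: counts = {5: 1, 3: 2}
See 1: counts = {5: 1, 3: 2, 1: 1}
See 4: counts = {5: 1, 3: 2, 1: 1, 4: 1}
See 3: counts = {5: 1, 3: 3, 1: 1, 4: 1}
See 1: counts = {5: 1, 3: 3, 1: 2, 4: 1}
See 2: counts = {5: 1, 3: 3, 1: 2, 4: 1, 2: 1}

{5: 1, 3: 3, 1: 2, 4: 1, 2: 1}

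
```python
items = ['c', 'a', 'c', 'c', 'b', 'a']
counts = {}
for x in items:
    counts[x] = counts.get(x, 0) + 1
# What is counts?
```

Initial: counts = {}, items = ['c', 'a', 'c', 'c', 'b', 'a']
See 'c': counts = {'c': 1}
See 'a': counts = {'c': 1, 'a': 1}
See 'c': counts = {'c': 2, 'a': 1}
See 'c': counts = {'c': 3, 'a': 1}
See 'b': counts = {'c': 3, 'a': 1, 'b': 1}
See 'a': counts = {'c': 3, 'a': 2, 'b': 1}

{'c': 3, 'a': 2, 'b': 1}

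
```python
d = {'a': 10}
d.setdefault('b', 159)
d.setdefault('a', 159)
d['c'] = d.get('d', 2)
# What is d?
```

After line 1: d = {'a': 10}
After line 2 (setdefault adds 'b'=159): d = {'a': 10, 'b': 159}
After line 3 (setdefault 'a' no-op, already exists): d = {'a': 10, 'b': 159}
After line 4 (get('d', 2) returns default since 'd' not in d): d = {'a': 10, 'b': 159, 'c': 2}

{'a': 10, 'b': 159, 'c': 2}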